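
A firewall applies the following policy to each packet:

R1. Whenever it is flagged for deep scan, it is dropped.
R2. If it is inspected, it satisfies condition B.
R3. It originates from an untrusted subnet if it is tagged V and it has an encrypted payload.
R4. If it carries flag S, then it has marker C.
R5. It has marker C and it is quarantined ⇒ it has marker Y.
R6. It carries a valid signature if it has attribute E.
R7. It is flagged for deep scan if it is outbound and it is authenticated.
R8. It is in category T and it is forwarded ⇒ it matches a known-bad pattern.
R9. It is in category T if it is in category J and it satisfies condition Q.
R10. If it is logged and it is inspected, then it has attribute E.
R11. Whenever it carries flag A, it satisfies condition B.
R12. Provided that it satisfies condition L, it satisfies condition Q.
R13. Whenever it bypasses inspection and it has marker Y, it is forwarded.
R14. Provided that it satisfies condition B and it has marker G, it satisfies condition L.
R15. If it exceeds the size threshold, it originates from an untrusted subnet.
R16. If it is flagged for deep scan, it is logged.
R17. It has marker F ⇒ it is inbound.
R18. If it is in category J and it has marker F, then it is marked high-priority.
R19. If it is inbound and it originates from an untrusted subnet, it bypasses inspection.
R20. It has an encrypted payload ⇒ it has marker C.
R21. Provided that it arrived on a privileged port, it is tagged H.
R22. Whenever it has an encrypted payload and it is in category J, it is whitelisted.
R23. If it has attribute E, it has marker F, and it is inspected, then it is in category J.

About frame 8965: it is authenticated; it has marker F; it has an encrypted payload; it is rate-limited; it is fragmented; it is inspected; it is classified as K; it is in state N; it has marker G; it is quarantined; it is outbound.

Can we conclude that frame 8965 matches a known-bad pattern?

Forward chaining from the given facts derives: satisfies condition B, is flagged for deep scan, satisfies condition L, is logged, is inbound, has marker C, is dropped, has marker Y, has attribute E, satisfies condition Q, is in category J, carries a valid signature, is in category T, is marked high-priority, is whitelisted.
The only rule concluding "it matches a known-bad pattern" is R8, which needs "it is forwarded"; that is never established.

No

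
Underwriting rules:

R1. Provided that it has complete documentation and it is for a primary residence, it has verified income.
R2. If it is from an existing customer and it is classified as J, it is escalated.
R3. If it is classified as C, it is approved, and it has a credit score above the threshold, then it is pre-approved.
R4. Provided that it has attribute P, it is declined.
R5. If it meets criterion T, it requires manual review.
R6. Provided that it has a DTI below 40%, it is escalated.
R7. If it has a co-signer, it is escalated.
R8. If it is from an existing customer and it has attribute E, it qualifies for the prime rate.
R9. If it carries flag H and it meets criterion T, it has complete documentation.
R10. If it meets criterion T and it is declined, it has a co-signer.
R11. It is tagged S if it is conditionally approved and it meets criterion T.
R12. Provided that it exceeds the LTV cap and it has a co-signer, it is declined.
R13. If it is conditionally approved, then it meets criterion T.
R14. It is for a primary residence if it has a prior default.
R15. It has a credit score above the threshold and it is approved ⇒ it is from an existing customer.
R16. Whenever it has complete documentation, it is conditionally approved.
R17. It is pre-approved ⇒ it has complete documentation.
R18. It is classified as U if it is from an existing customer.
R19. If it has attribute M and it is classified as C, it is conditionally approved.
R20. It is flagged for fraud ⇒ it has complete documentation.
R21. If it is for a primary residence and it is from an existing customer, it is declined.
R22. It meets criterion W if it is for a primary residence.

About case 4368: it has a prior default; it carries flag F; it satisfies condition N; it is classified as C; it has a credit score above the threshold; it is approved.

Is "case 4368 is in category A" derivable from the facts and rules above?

No

Forward chaining from the given facts derives: is pre-approved, is for a primary residence, is from an existing customer, has complete documentation, is classified as U, is declined, meets criterion W, has verified income, is conditionally approved, meets criterion T, requires manual review, has a co-signer, is tagged S, is escalated.
No rule has "it is in category A" as its conclusion, and it is not among the given facts.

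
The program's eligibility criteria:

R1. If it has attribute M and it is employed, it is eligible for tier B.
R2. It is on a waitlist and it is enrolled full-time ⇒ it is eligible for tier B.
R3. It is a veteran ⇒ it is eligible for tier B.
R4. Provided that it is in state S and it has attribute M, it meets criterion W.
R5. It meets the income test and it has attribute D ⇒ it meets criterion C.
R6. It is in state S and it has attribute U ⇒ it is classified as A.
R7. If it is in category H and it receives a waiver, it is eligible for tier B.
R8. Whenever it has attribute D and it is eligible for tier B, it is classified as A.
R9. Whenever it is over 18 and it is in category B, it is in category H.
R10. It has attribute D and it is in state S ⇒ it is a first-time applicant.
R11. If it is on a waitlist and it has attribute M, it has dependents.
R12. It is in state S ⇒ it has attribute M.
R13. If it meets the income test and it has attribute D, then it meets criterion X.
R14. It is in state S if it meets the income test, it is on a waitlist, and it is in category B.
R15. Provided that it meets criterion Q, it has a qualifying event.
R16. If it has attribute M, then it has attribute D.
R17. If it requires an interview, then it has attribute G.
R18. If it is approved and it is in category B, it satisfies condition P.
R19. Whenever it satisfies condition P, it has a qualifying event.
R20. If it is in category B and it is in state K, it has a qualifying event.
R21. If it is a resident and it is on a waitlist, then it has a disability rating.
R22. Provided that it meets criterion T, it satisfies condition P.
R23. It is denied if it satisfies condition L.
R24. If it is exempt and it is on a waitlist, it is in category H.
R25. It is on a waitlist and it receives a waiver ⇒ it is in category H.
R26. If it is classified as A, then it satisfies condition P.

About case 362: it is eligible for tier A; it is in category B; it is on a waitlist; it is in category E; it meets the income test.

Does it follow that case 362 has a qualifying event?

No

Forward chaining from the given facts derives: is in state S, has attribute M, has attribute D, meets criterion W, meets criterion C, is a first-time applicant, has dependents, meets criterion X.
Rules concluding "it has a qualifying event": R15 needs "it meets criterion Q"; R19 needs "it satisfies condition P"; R20 needs "it is in state K" — none of these are established.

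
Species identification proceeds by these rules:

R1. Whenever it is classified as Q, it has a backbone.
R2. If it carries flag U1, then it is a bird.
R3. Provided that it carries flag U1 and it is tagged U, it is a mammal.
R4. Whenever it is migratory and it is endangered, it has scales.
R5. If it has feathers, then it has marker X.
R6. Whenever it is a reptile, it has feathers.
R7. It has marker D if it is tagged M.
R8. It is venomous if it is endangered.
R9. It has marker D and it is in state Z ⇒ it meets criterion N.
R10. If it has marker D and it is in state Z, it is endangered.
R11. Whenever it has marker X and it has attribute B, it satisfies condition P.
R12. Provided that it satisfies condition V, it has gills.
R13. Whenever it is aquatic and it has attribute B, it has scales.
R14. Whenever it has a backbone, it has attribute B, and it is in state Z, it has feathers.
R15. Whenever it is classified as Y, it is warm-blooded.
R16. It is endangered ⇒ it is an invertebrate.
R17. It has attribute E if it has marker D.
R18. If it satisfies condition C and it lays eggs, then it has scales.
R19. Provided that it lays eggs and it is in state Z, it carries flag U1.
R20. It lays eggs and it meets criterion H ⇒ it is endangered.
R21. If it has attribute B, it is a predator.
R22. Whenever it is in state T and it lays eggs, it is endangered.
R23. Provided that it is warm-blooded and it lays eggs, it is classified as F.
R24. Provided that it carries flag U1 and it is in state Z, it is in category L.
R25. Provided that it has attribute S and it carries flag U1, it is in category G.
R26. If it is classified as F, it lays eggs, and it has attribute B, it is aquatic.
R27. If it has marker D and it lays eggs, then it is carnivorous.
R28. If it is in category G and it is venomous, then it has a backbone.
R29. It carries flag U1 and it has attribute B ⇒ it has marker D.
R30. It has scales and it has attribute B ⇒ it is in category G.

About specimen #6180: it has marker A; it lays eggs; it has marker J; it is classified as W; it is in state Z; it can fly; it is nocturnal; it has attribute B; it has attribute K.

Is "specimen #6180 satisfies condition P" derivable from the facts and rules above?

Forward chaining from the given facts derives: carries flag U1, is a predator, is in category L, has marker D, is a bird, meets criterion N, is endangered, is an invertebrate, has attribute E, is carnivorous, is venomous.
The only rule concluding "it satisfies condition P" is R11, which needs "it has marker X"; that is never established.

No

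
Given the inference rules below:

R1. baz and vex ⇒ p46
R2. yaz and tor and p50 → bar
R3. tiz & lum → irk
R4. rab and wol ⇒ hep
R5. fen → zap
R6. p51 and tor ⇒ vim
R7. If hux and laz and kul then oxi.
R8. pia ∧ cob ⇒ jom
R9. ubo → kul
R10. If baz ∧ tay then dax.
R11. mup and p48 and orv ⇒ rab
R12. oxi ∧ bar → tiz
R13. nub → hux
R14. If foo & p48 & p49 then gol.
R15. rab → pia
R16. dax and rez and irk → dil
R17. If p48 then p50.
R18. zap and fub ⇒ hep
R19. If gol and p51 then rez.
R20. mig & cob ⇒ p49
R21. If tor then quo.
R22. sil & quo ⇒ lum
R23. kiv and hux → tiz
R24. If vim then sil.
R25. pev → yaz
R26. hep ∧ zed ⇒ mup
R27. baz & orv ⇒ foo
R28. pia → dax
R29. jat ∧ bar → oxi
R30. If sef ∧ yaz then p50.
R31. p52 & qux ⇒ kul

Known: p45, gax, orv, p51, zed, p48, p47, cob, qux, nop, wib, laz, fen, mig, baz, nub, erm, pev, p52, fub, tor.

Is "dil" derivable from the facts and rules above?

zap  (by R5: fen)
vim  (by R6: p51, tor)
hux  (by R13: nub)
p50  (by R17: p48)
hep  (by R18: zap, fub)
p49  (by R20: mig, cob)
quo  (by R21: tor)
sil  (by R24: vim)
yaz  (by R25: pev)
mup  (by R26: hep, zed)
foo  (by R27: baz, orv)
kul  (by R31: p52, qux)
bar  (by R2: yaz, tor, p50)
oxi  (by R7: hux, laz, kul)
rab  (by R11: mup, p48, orv)
tiz  (by R12: oxi, bar)
gol  (by R14: foo, p48, p49)
pia  (by R15: rab)
rez  (by R19: gol, p51)
lum  (by R22: sil, quo)
dax  (by R28: pia)
irk  (by R3: tiz, lum)
dil  (by R16: dax, rez, irk)

Yes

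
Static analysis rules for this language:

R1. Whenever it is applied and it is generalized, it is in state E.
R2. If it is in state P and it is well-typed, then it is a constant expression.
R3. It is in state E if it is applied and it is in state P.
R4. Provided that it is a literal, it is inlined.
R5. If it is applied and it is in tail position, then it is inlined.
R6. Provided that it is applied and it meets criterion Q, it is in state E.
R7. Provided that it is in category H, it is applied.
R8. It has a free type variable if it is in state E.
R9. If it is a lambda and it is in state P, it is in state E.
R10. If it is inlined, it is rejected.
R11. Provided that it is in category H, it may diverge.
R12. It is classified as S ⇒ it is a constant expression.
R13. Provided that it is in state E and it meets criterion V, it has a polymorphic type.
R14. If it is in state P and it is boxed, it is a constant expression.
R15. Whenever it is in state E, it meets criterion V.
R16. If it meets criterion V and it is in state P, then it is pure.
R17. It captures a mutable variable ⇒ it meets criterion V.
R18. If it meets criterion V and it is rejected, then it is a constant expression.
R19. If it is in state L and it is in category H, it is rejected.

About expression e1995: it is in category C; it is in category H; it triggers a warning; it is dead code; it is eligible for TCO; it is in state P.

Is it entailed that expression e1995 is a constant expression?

Forward chaining from the given facts derives: is applied, may diverge, is in state E, has a free type variable, meets criterion V, is pure, has a polymorphic type.
Rules concluding "it is a constant expression": R2 needs "it is well-typed"; R12 needs "it is classified as S"; R14 needs "it is boxed"; R18 needs "it is rejected" — none of these are established.

No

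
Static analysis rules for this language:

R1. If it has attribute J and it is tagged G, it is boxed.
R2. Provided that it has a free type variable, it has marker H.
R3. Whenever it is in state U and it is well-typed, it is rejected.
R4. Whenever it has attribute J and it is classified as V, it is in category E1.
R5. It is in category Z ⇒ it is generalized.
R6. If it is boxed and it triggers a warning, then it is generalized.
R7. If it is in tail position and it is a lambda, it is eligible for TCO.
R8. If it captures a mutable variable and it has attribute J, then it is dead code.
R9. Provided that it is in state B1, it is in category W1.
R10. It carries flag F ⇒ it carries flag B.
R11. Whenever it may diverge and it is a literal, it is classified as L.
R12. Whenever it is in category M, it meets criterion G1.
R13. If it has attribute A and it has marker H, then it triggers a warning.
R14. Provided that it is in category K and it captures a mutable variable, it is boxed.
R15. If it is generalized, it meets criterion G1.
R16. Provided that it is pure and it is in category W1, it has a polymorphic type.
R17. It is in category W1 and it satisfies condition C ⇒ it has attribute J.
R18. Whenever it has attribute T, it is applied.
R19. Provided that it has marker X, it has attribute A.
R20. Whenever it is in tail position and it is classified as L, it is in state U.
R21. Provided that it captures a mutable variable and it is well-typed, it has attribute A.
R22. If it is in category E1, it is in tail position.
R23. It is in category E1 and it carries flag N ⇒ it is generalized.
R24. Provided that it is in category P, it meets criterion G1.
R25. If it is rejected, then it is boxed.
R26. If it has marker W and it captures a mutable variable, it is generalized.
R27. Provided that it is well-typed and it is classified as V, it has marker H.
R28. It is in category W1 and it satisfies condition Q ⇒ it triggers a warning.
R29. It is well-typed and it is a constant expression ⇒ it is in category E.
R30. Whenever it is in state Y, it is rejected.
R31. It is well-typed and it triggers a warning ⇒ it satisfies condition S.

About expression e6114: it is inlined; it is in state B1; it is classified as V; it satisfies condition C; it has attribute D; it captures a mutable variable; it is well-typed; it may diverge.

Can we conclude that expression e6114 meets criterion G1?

Forward chaining from the given facts derives: is in category W1, has attribute J, has attribute A, has marker H, is in category E1, is dead code, triggers a warning, is in tail position, satisfies condition S.
Rules concluding "it meets criterion G1": R12 needs "it is in category M"; R15 needs "it is generalized"; R24 needs "it is in category P" — none of these are established.

No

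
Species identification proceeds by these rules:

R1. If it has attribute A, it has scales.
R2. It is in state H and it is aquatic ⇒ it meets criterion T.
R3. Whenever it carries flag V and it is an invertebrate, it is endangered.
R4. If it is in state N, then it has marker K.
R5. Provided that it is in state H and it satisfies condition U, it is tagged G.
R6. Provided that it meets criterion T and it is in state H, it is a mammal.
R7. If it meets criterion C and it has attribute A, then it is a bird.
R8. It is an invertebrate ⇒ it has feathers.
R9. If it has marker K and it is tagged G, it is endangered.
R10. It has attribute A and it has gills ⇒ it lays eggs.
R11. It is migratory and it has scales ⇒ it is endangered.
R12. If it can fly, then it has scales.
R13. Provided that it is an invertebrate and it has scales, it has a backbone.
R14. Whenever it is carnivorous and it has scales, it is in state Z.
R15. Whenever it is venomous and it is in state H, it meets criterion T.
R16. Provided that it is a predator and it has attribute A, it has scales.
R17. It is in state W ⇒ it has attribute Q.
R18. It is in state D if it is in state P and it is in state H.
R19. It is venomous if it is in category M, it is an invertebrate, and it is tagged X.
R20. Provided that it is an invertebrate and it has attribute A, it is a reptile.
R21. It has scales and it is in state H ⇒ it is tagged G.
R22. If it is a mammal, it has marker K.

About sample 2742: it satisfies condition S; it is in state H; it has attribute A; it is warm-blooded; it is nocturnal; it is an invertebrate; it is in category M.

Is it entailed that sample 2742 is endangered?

Forward chaining from the given facts derives: has scales, has feathers, has a backbone, is a reptile, is tagged G.
Rules concluding "it is endangered": R3 needs "it carries flag V"; R9 needs "it has marker K"; R11 needs "it is migratory" — none of these are established.

No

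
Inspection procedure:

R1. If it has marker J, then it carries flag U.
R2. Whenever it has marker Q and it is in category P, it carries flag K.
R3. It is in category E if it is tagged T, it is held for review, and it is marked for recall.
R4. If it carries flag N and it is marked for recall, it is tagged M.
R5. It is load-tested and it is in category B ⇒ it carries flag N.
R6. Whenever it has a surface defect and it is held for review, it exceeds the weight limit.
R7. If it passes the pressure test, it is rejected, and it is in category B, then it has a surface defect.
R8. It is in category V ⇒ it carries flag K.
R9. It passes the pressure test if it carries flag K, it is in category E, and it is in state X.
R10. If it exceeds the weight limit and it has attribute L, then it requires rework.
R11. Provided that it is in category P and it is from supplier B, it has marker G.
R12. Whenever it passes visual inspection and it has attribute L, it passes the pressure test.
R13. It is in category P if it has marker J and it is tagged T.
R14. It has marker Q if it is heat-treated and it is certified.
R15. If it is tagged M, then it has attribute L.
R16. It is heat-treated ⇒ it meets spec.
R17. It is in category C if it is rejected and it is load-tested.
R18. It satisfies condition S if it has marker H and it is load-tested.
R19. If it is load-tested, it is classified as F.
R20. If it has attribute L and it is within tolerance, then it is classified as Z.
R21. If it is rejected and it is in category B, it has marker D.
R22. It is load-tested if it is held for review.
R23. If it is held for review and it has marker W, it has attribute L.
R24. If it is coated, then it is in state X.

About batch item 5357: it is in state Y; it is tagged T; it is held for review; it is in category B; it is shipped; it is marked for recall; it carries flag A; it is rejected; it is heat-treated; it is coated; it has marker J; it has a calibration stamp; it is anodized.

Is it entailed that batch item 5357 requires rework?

Forward chaining from the given facts derives: carries flag U, is in category E, is in category P, meets spec, has marker D, is load-tested, is in state X, carries flag N, is in category C, is classified as F, is tagged M, has attribute L.
The only rule concluding "it requires rework" is R10, which needs "it exceeds the weight limit"; that is never established.

No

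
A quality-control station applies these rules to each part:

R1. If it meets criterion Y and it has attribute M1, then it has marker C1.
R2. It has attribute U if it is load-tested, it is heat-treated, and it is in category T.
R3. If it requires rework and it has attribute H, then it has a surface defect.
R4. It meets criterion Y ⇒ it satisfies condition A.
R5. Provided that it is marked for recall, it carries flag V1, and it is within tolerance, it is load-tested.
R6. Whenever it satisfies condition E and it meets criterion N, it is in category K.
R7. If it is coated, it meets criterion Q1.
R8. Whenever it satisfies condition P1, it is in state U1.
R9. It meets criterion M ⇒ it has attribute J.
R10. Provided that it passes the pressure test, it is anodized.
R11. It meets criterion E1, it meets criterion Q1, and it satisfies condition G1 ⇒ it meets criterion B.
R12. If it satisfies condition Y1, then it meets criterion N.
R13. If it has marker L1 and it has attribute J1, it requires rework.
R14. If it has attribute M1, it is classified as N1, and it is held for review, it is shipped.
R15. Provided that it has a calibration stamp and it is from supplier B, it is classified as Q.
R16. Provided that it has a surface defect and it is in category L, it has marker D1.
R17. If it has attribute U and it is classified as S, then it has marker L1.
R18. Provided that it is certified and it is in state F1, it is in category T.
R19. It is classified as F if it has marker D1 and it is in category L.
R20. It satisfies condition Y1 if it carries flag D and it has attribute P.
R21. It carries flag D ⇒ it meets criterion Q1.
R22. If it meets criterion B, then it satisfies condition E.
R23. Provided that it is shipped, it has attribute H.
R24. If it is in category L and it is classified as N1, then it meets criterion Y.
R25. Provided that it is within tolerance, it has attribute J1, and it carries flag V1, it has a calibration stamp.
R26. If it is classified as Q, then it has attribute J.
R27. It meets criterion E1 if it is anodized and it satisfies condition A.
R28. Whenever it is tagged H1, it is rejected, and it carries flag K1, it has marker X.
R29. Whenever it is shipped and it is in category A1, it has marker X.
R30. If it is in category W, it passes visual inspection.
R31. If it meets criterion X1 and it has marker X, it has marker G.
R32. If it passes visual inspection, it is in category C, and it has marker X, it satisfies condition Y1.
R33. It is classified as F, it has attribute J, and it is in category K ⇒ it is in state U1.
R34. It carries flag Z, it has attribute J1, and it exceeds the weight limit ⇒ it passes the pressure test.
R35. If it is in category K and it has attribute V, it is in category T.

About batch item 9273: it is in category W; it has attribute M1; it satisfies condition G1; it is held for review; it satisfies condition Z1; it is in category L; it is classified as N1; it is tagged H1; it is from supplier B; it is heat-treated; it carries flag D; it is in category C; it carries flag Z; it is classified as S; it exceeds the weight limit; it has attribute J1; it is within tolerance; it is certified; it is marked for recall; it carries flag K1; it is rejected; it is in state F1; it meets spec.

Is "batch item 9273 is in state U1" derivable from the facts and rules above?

No

Forward chaining from the given facts derives: is shipped, is in category T, meets criterion Q1, has attribute H, meets criterion Y, has marker X, passes visual inspection, satisfies condition Y1, passes the pressure test, has marker C1, satisfies condition A, is anodized, meets criterion N, meets criterion E1, meets criterion B, satisfies condition E, is in category K.
Rules concluding "it is in state U1": R8 needs "it satisfies condition P1"; R33 needs "it is classified as F" — none of these are established.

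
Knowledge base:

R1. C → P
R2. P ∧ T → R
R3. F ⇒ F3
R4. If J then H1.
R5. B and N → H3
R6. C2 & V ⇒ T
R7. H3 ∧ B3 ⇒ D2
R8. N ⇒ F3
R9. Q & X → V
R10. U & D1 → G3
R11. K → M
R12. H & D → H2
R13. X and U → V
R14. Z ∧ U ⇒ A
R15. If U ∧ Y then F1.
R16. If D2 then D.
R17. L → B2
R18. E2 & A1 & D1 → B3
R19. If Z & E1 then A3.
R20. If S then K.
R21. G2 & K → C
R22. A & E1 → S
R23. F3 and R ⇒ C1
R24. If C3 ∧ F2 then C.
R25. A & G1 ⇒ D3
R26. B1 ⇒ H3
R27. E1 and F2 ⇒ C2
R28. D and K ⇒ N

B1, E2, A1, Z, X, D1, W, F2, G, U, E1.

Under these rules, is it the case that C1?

No

Forward chaining from the given facts derives: G3, V, A, B3, A3, S, H3, C2, T, D2, D, K, N, F3, M.
The only rule concluding C1 is R23, which needs R; that is never established.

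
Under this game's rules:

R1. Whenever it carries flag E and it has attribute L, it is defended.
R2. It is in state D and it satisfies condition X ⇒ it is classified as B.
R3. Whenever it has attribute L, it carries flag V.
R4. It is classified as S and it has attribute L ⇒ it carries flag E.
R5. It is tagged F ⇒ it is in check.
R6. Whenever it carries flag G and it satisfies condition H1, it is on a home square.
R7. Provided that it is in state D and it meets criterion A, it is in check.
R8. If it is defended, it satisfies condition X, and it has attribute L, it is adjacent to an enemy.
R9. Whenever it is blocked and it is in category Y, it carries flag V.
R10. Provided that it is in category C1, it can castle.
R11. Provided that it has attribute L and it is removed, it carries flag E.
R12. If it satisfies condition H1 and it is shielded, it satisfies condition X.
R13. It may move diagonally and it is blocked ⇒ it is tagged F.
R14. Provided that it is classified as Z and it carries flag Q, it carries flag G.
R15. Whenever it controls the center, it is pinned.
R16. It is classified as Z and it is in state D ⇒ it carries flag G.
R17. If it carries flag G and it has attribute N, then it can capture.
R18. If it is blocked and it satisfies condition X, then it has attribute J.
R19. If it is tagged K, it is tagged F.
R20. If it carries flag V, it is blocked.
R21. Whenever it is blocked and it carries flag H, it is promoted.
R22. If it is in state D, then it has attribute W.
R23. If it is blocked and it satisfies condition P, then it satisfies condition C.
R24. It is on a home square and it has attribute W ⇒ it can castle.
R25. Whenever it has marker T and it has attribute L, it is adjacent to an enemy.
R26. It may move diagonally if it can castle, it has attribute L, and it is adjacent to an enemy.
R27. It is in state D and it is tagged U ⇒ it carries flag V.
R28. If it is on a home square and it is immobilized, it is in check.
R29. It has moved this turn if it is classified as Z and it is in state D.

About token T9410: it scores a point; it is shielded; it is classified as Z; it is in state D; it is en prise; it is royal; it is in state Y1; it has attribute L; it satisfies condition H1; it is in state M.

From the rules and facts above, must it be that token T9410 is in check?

No

Forward chaining from the given facts derives: carries flag V, satisfies condition X, carries flag G, is blocked, has attribute W, has moved this turn, is classified as B, is on a home square, has attribute J, can castle.
Rules concluding "it is in check": R5 needs "it is tagged F"; R7 needs "it meets criterion A"; R28 needs "it is immobilized" — none of these are established.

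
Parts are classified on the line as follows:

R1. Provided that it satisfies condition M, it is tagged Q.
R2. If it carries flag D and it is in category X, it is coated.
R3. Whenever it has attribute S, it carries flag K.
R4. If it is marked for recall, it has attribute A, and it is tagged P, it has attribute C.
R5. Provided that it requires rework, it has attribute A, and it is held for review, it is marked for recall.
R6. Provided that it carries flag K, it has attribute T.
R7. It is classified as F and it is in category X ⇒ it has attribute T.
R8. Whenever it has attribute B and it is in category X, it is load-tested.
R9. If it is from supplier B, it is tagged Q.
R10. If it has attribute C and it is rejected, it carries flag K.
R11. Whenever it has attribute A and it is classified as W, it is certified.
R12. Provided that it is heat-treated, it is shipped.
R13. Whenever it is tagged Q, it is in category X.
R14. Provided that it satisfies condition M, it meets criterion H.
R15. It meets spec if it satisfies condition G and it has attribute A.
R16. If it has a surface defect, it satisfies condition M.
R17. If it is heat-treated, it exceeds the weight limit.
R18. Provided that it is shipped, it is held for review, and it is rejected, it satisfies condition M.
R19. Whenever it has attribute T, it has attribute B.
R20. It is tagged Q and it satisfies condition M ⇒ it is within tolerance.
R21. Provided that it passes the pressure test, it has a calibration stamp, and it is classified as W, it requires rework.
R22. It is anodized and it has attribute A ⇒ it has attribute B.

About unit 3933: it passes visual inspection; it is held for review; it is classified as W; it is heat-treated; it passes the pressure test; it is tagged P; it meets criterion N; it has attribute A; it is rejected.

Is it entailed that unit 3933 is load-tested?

Forward chaining from the given facts derives: is certified, is shipped, exceeds the weight limit, satisfies condition M, is tagged Q, is in category X, meets criterion H, is within tolerance.
The only rule concluding "it is load-tested" is R8, which needs "it has attribute B"; that is never established.

No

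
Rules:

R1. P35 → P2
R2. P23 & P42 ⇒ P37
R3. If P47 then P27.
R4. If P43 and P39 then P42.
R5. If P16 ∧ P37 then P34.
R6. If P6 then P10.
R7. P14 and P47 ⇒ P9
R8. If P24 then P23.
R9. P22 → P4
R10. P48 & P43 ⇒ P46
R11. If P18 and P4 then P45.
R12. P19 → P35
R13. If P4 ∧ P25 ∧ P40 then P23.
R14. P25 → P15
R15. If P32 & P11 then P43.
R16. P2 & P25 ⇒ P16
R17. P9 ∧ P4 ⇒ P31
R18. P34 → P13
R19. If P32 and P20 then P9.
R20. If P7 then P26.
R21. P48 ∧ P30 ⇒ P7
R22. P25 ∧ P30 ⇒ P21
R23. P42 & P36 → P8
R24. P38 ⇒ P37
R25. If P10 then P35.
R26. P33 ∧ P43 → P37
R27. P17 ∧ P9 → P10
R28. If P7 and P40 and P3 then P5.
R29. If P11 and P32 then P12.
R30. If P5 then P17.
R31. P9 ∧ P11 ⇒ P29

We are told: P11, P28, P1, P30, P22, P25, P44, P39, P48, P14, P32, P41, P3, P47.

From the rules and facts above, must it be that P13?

No

Forward chaining from the given facts derives: P27, P9, P4, P15, P43, P31, P7, P21, P12, P29, P42, P46, P26.
The only rule concluding P13 is R18, which needs P34; that is never established.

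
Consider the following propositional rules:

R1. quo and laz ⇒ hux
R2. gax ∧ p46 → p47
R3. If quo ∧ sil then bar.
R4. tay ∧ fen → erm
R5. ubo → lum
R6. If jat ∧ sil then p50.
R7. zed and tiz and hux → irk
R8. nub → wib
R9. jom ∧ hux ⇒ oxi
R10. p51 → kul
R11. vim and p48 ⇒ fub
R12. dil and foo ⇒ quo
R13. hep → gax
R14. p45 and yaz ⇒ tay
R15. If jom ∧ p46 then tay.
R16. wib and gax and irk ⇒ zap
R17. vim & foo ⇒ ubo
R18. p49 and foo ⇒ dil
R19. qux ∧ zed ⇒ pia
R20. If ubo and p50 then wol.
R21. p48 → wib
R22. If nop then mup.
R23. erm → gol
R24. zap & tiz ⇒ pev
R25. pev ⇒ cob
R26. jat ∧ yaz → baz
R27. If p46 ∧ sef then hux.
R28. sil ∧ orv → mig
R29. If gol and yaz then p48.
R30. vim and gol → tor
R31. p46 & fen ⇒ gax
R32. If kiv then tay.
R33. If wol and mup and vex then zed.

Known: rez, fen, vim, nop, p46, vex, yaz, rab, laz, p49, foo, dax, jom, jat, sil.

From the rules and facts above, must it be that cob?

Forward chaining from the given facts derives: p50, tay, ubo, dil, wol, mup, baz, gax, zed, p47, erm, lum, quo, gol, p48, tor, hux, bar, oxi, fub, wib.
The only rule concluding cob is R25, which needs pev; that is never established.

No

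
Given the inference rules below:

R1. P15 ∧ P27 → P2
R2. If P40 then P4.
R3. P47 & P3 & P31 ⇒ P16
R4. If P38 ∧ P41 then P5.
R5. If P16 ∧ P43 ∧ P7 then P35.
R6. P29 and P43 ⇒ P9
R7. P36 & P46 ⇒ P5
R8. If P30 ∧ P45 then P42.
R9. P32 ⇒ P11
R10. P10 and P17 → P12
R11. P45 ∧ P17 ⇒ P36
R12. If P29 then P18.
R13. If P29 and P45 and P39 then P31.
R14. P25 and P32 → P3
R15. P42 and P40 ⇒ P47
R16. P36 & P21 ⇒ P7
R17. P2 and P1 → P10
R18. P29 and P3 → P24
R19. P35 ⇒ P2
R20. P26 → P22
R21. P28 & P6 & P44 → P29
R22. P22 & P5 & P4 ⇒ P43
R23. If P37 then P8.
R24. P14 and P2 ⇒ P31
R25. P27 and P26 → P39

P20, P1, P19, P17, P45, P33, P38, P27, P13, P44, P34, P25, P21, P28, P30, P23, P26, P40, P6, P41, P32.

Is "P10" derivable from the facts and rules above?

Yes

P4  (by R2: P40)
P5  (by R4: P38, P41)
P42  (by R8: P30, P45)
P36  (by R11: P45, P17)
P3  (by R14: P25, P32)
P47  (by R15: P42, P40)
P7  (by R16: P36, P21)
P22  (by R20: P26)
P29  (by R21: P28, P6, P44)
P43  (by R22: P22, P5, P4)
P39  (by R25: P27, P26)
P31  (by R13: P29, P45, P39)
P16  (by R3: P47, P3, P31)
P35  (by R5: P16, P43, P7)
P2  (by R19: P35)
P10  (by R17: P2, P1)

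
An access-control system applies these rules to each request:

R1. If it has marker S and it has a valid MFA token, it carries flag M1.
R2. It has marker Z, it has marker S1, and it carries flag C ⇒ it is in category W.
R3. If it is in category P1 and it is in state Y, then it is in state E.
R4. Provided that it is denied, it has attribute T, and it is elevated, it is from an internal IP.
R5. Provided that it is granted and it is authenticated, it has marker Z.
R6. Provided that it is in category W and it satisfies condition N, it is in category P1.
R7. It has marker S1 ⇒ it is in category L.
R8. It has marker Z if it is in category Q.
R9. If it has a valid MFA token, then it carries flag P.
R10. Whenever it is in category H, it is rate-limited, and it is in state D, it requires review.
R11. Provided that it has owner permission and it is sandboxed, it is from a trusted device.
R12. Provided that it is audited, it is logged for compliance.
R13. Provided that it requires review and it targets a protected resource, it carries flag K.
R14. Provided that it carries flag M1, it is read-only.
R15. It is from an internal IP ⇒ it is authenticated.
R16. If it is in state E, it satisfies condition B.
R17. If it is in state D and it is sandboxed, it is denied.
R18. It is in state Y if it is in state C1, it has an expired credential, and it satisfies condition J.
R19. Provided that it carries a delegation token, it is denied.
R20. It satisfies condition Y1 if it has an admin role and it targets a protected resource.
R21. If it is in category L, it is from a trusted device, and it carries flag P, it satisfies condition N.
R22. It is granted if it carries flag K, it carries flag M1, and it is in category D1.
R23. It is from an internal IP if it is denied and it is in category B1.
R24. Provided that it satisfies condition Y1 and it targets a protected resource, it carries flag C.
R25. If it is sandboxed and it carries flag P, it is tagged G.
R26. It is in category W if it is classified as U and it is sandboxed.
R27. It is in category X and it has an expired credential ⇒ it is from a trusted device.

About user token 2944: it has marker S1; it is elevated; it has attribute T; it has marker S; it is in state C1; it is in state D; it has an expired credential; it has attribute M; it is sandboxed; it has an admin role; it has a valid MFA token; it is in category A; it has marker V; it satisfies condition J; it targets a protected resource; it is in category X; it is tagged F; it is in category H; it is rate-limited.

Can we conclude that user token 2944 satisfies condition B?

Forward chaining from the given facts derives: carries flag M1, is in category L, carries flag P, requires review, carries flag K, is read-only, is denied, is in state Y, satisfies condition Y1, carries flag C, is tagged G, is from a trusted device, is from an internal IP, is authenticated, satisfies condition N.
The only rule concluding "it satisfies condition B" is R16, which needs "it is in state E"; that is never established.

No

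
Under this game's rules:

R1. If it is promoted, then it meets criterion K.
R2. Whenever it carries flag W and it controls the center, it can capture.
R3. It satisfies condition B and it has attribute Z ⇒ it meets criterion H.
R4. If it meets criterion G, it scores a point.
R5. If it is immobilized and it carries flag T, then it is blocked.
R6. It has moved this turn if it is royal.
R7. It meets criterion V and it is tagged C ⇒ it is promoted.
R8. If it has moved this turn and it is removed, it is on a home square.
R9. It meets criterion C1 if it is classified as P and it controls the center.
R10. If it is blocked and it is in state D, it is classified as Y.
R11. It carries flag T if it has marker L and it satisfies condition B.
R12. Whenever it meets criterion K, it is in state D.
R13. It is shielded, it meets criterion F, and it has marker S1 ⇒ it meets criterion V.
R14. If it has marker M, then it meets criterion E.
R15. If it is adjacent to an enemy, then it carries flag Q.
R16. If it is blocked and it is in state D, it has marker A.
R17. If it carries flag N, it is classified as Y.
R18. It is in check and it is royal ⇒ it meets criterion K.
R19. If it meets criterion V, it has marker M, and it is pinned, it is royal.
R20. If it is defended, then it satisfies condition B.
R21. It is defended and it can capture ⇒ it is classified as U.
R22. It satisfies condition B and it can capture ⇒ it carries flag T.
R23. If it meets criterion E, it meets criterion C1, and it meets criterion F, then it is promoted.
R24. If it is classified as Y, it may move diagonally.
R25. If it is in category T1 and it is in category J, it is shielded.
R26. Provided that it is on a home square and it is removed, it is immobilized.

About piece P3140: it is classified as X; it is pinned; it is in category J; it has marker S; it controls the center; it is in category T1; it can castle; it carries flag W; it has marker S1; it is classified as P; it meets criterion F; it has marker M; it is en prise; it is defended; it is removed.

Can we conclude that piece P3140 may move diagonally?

By R2 (it carries flag W, it controls the center): it can capture.
By R9 (it is classified as P, it controls the center): it meets criterion C1.
By R14 (it has marker M): it meets criterion E.
By R20 (it is defended): it satisfies condition B.
By R22 (it satisfies condition B, it can capture): it carries flag T.
By R23 (it meets criterion E, it meets criterion C1, it meets criterion F): it is promoted.
By R25 (it is in category T1, it is in category J): it is shielded.
By R1 (it is promoted): it meets criterion K.
By R12 (it meets criterion K): it is in state D.
By R13 (it is shielded, it meets criterion F, it has marker S1): it meets criterion V.
By R19 (it meets criterion V, it has marker M, it is pinned): it is royal.
By R6 (it is royal): it has moved this turn.
By R8 (it has moved this turn, it is removed): it is on a home square.
By R26 (it is on a home square, it is removed): it is immobilized.
By R5 (it is immobilized, it carries flag T): it is blocked.
By R10 (it is blocked, it is in state D): it is classified as Y.
By R24 (it is classified as Y): it may move diagonally.

Yes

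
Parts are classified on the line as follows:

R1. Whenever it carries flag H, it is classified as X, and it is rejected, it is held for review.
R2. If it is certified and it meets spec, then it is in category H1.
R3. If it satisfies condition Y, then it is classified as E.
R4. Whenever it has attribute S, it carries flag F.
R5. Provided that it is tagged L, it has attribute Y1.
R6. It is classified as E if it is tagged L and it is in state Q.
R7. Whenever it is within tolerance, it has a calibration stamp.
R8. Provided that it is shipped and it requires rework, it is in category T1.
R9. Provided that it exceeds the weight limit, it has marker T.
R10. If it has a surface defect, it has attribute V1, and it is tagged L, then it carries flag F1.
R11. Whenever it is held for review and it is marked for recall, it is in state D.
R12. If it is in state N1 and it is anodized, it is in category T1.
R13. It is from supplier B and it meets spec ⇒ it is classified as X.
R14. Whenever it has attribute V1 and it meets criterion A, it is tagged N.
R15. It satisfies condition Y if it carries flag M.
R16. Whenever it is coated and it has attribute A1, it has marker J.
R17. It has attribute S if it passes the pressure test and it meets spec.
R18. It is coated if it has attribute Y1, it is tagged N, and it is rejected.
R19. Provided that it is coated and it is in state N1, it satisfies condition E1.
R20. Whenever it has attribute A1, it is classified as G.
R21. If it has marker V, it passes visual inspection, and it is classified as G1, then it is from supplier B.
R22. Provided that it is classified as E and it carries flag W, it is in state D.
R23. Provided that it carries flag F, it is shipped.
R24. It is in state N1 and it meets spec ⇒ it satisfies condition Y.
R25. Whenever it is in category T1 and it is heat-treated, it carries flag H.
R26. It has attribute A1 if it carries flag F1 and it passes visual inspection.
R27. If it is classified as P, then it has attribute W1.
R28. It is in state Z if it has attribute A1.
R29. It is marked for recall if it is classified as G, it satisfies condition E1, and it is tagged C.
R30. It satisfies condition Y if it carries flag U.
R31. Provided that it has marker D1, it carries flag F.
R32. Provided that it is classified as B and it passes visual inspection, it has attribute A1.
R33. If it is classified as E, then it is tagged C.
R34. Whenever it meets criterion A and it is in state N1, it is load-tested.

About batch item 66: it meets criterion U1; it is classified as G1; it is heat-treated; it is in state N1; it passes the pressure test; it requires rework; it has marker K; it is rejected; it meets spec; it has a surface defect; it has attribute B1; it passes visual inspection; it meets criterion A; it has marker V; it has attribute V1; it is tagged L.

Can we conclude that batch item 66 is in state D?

By R5 (it is tagged L): it has attribute Y1.
By R10 (it has a surface defect, it has attribute V1, it is tagged L): it carries flag F1.
By R14 (it has attribute V1, it meets criterion A): it is tagged N.
By R17 (it passes the pressure test, it meets spec): it has attribute S.
By R18 (it has attribute Y1, it is tagged N, it is rejected): it is coated.
By R19 (it is coated, it is in state N1): it satisfies condition E1.
By R21 (it has marker V, it passes visual inspection, it is classified as G1): it is from supplier B.
By R24 (it is in state N1, it meets spec): it satisfies condition Y.
By R26 (it carries flag F1, it passes visual inspection): it has attribute A1.
By R3 (it satisfies condition Y): it is classified as E.
By R4 (it has attribute S): it carries flag F.
By R13 (it is from supplier B, it meets spec): it is classified as X.
By R20 (it has attribute A1): it is classified as G.
By R23 (it carries flag F): it is shipped.
By R33 (it is classified as E): it is tagged C.
By R8 (it is shipped, it requires rework): it is in category T1.
By R25 (it is in category T1, it is heat-treated): it carries flag H.
By R29 (it is classified as G, it satisfies condition E1, it is tagged C): it is marked for recall.
By R1 (it carries flag H, it is classified as X, it is rejected): it is held for review.
By R11 (it is held for review, it is marked for recall): it is in state D.

Yes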